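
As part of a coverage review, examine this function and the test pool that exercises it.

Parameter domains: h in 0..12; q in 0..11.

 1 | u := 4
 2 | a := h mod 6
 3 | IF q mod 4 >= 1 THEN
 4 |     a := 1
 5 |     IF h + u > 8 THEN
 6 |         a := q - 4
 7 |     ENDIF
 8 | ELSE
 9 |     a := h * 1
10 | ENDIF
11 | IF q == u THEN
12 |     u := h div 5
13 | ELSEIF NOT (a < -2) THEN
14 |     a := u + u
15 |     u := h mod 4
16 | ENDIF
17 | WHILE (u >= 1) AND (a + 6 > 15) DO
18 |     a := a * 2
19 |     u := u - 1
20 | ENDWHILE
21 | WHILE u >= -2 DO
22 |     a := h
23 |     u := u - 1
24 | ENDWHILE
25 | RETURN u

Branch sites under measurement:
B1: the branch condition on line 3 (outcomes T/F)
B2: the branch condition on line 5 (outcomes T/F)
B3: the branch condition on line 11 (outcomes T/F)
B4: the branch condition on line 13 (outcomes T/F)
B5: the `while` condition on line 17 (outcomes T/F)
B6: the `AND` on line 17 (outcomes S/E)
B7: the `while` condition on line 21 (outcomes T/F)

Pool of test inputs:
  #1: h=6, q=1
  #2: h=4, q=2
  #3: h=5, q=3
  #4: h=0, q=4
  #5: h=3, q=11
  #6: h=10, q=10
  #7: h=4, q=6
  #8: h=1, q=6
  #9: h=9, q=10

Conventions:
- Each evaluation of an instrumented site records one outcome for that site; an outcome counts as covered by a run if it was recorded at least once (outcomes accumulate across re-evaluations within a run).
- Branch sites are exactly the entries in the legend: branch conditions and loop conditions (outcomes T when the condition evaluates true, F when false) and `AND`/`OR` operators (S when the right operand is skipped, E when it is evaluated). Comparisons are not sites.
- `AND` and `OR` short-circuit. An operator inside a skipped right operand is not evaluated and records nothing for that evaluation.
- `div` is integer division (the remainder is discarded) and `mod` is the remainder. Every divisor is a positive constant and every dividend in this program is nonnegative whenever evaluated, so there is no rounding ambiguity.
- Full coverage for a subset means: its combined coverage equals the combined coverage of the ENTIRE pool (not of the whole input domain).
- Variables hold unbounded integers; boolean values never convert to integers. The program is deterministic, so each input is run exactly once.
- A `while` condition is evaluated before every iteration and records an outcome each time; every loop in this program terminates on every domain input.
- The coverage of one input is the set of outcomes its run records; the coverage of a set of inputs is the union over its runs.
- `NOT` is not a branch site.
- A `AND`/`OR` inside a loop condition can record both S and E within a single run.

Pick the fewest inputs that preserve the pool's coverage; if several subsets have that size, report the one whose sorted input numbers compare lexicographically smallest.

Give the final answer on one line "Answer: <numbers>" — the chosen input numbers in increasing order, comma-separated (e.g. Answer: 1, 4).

input #1 (h=6, q=1): events B1->T, B2->T, B3->F, B4->F, B6->E, B5->F, B7->T, B7->T, B7->T, B7->T, B7->T, B7->T, B7->T, B7->F; covers B1=T, B2=T, B3=F, B4=F, B5=F, B6=E, B7=T, B7=F
input #2 (h=4, q=2): events B1->T, B2->F, B3->F, B4->T, B6->S, B5->F, B7->T, B7->T, B7->T, B7->F; covers B1=T, B2=F, B3=F, B4=T, B5=F, B6=S, B7=T, B7=F
input #3 (h=5, q=3): events B1->T, B2->T, B3->F, B4->T, B6->E, B5->F, B7->T, B7->T, B7->T, B7->T, B7->F; covers B1=T, B2=T, B3=F, B4=T, B5=F, B6=E, B7=T, B7=F
input #4 (h=0, q=4): events B1->F, B3->T, B6->S, B5->F, B7->T, B7->T, B7->T, B7->F; covers B1=F, B3=T, B5=F, B6=S, B7=T, B7=F
input #5 (h=3, q=11): events B1->T, B2->F, B3->F, B4->T, B6->E, B5->F, B7->T, B7->T, B7->T, B7->T, B7->T, B7->T, B7->F; covers B1=T, B2=F, B3=F, B4=T, B5=F, B6=E, B7=T, B7=F
input #6 (h=10, q=10): events B1->T, B2->T, B3->F, B4->T, B6->E, B5->F, B7->T, B7->T, B7->T, B7->T, B7->T, B7->F; covers B1=T, B2=T, B3=F, B4=T, B5=F, B6=E, B7=T, B7=F
input #7 (h=4, q=6): events B1->T, B2->F, B3->F, B4->T, B6->S, B5->F, B7->T, B7->T, B7->T, B7->F; covers B1=T, B2=F, B3=F, B4=T, B5=F, B6=S, B7=T, B7=F
input #8 (h=1, q=6): events B1->T, B2->F, B3->F, B4->T, B6->E, B5->F, B7->T, B7->T, B7->T, B7->T, B7->F; covers B1=T, B2=F, B3=F, B4=T, B5=F, B6=E, B7=T, B7=F
input #9 (h=9, q=10): events B1->T, B2->T, B3->F, B4->T, B6->E, B5->F, B7->T, B7->T, B7->T, B7->T, B7->F; covers B1=T, B2=T, B3=F, B4=T, B5=F, B6=E, B7=T, B7=F
pool-wide coverage (13 outcomes): B1=T, B1=F, B2=T, B2=F, B3=T, B3=F, B4=T, B4=F, B5=F, B6=S, B6=E, B7=T, B7=F
size 1 is not enough: best union over all size-1 subsets is 8/13
size 2 is not enough: best union over all size-2 subsets is 11/13
size 3: inputs {1, 2, 4} cover all 13 outcomes, and no lexicographically smaller subset of this size does

Answer: 1, 2, 4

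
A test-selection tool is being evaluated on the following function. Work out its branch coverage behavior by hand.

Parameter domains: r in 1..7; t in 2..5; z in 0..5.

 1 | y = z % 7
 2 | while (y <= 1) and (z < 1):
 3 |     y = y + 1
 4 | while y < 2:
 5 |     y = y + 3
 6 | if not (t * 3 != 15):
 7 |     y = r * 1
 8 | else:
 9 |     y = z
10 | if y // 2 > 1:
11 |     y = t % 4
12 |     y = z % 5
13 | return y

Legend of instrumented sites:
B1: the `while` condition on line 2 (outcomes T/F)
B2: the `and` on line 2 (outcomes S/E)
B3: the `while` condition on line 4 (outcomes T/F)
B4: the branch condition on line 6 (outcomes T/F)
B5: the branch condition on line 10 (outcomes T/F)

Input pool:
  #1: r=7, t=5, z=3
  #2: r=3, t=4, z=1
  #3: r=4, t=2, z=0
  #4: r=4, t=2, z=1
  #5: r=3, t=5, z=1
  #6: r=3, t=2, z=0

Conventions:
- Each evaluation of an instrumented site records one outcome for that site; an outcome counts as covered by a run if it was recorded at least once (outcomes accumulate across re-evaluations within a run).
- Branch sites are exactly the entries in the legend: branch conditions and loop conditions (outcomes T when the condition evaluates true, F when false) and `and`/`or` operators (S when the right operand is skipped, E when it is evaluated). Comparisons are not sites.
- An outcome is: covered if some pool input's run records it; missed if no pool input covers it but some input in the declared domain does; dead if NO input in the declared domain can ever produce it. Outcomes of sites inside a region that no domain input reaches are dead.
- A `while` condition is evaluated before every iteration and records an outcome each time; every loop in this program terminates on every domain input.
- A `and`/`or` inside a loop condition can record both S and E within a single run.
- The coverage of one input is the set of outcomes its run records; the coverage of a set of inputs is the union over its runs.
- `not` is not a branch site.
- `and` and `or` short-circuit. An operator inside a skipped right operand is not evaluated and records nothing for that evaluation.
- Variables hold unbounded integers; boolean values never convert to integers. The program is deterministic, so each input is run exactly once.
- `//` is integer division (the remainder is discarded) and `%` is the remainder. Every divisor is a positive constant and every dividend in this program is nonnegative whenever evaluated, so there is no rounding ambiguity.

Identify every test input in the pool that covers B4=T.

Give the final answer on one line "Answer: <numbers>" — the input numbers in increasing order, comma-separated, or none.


input #1 (r=7, t=5, z=3): covers B4=T
input #2 (r=3, t=4, z=1): misses B4=T
input #3 (r=4, t=2, z=0): misses B4=T
input #4 (r=4, t=2, z=1): misses B4=T
input #5 (r=3, t=5, z=1): covers B4=T
input #6 (r=3, t=2, z=0): misses B4=T
Answer: 1, 5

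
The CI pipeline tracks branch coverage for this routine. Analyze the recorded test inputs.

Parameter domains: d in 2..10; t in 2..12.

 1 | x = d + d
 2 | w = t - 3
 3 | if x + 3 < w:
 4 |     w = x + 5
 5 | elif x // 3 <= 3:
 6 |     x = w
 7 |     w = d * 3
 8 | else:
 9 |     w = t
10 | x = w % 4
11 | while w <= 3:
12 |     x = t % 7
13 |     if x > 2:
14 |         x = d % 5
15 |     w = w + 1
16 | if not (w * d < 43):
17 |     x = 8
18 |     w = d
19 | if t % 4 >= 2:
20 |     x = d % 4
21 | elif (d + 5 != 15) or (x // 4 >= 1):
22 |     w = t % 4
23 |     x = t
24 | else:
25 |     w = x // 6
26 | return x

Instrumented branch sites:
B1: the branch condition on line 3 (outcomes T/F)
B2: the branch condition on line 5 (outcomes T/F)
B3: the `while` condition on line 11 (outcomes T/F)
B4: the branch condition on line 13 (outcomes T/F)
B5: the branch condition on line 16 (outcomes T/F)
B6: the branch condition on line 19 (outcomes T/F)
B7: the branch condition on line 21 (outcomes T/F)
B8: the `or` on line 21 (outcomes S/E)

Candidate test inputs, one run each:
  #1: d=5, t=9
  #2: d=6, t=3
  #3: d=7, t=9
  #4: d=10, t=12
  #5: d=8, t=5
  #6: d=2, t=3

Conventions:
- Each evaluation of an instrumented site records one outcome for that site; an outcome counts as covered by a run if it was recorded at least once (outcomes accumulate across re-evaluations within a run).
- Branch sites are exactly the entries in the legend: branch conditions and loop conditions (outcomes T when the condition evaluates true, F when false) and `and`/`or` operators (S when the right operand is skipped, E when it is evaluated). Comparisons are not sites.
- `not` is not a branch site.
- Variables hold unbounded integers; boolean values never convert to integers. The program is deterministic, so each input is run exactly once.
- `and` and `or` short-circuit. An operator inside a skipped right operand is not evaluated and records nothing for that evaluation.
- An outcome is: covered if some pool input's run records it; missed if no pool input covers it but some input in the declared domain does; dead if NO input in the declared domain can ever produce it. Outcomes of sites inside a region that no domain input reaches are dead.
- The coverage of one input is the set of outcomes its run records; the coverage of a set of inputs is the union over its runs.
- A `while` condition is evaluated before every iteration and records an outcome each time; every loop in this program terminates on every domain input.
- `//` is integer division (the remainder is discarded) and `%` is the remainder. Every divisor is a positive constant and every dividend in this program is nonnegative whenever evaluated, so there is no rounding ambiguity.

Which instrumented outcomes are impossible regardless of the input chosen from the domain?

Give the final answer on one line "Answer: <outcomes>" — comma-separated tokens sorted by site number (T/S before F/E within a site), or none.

exhaustive pass over the 99-input domain:
  reachable outcomes have witnesses, e.g. B1=T (e.g. d=2, t=11), B1=F (e.g. d=2, t=2), B2=T (e.g. d=2, t=2), B2=F (e.g. d=6, t=2)

Answer: none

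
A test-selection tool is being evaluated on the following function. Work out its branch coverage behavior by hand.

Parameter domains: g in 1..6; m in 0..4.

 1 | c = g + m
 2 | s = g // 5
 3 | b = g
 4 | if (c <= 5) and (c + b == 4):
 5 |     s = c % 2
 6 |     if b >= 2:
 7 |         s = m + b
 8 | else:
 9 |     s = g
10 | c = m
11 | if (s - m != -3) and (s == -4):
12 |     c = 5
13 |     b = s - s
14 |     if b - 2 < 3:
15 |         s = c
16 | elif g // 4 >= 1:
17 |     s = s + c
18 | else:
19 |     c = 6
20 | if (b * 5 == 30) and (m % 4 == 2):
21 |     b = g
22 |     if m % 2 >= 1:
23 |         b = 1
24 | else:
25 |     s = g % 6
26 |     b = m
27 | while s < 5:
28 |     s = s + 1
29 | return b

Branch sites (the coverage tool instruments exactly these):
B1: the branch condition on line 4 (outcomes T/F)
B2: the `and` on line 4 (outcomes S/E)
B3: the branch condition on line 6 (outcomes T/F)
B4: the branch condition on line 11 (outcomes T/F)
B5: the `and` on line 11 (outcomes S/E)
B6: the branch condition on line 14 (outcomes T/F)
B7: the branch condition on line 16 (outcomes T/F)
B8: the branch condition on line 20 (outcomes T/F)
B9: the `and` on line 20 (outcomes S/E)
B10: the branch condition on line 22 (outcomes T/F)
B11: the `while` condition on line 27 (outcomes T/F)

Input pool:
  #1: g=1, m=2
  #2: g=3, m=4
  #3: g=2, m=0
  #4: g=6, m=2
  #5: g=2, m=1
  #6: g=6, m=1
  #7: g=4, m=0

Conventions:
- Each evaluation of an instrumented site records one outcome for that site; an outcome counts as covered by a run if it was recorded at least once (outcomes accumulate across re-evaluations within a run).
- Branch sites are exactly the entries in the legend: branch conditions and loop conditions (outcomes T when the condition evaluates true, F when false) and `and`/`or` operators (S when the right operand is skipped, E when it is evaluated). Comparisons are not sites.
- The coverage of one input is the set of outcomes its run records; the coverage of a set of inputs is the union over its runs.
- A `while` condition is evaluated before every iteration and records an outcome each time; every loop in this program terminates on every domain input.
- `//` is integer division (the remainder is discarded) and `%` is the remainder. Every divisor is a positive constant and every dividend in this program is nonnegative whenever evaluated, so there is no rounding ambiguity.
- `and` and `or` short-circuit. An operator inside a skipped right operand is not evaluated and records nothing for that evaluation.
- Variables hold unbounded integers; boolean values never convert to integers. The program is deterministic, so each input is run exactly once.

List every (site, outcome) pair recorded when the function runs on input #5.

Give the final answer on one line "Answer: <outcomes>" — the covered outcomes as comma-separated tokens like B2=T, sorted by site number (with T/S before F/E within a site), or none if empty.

Tracing the run of input #5 (g=2, m=1):
  B2->E, B1->F, B5->E, B4->F, B7->F, B9->S, B8->F, B11->T, B11->T, B11->T
  B11->F
deduplicating events, the covered set is: B1=F, B2=E, B4=F, B5=E, B7=F, B8=F, B9=S, B11=T, B11=F

Answer: B1=F, B2=E, B4=F, B5=E, B7=F, B8=F, B9=S, B11=T, B11=F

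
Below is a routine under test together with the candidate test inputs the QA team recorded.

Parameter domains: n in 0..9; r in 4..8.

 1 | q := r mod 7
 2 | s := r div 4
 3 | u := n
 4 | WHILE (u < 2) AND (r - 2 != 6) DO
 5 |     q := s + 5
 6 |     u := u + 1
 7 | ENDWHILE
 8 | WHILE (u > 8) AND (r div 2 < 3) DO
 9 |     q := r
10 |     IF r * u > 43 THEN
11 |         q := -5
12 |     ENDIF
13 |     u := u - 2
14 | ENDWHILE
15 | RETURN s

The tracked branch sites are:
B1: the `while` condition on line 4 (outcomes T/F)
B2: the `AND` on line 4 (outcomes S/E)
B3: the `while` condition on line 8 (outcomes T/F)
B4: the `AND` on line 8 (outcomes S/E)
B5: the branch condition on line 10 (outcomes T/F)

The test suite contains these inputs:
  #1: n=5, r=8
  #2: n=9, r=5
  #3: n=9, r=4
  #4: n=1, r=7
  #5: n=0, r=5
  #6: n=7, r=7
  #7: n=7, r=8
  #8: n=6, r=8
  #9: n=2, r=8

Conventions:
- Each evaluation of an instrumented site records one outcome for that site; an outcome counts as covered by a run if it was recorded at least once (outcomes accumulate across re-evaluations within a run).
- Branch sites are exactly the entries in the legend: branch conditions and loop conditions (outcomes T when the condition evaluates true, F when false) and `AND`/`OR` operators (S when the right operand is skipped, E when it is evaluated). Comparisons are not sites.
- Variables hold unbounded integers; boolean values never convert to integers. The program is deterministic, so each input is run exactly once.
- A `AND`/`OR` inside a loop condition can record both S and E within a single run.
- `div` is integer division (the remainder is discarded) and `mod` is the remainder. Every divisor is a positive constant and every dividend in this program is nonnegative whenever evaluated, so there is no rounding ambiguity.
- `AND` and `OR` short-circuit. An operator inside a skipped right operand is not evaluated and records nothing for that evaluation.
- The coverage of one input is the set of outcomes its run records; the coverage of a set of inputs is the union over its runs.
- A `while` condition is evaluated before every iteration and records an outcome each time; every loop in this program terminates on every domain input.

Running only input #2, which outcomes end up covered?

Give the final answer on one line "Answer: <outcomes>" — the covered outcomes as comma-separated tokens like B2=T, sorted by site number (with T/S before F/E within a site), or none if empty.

Tracing the run of input #2 (n=9, r=5):
  B2->S, B1->F, B4->E, B3->T, B5->T, B4->S, B3->F
as a set, this run covers: B1=F, B2=S, B3=T, B3=F, B4=S, B4=E, B5=T

Answer: B1=F, B2=S, B3=T, B3=F, B4=S, B4=E, B5=T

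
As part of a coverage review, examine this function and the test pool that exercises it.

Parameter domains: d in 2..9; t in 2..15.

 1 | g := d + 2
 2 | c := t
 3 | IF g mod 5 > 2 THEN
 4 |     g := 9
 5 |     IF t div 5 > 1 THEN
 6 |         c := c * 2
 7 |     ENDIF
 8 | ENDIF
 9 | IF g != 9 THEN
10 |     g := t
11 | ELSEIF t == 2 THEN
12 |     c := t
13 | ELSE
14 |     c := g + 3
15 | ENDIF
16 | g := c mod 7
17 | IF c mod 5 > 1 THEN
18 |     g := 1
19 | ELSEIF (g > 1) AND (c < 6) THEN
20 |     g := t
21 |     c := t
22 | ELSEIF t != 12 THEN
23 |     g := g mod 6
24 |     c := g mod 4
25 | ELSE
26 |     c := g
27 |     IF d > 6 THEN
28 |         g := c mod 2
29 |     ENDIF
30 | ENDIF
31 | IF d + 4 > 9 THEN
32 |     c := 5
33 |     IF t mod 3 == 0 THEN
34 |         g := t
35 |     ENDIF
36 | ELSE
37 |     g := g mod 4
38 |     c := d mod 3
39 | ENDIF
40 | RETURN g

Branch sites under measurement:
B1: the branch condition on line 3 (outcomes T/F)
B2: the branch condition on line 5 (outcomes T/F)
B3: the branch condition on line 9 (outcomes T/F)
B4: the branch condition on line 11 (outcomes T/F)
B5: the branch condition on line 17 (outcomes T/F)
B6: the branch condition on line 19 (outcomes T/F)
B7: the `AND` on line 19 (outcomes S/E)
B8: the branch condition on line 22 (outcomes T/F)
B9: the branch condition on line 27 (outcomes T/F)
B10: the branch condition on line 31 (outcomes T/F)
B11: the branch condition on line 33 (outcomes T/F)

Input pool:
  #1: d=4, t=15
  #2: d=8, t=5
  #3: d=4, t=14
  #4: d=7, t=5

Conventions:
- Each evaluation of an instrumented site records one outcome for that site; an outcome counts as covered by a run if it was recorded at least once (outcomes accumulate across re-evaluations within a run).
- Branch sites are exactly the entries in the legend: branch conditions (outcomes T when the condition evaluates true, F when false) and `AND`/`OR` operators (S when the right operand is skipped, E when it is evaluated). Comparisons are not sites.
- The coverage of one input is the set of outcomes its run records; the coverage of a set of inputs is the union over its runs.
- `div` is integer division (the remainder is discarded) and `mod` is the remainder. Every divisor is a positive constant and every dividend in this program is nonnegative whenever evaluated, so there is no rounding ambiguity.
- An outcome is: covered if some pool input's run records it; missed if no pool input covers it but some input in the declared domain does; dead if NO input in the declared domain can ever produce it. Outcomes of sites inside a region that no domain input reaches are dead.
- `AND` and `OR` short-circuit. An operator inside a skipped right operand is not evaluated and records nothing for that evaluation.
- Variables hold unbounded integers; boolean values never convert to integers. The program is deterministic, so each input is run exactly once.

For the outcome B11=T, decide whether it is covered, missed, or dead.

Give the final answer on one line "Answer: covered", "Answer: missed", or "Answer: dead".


no pool input records B11=T
but domain input (d=6, t=3) does record it -> reachable, so missed
Answer: missed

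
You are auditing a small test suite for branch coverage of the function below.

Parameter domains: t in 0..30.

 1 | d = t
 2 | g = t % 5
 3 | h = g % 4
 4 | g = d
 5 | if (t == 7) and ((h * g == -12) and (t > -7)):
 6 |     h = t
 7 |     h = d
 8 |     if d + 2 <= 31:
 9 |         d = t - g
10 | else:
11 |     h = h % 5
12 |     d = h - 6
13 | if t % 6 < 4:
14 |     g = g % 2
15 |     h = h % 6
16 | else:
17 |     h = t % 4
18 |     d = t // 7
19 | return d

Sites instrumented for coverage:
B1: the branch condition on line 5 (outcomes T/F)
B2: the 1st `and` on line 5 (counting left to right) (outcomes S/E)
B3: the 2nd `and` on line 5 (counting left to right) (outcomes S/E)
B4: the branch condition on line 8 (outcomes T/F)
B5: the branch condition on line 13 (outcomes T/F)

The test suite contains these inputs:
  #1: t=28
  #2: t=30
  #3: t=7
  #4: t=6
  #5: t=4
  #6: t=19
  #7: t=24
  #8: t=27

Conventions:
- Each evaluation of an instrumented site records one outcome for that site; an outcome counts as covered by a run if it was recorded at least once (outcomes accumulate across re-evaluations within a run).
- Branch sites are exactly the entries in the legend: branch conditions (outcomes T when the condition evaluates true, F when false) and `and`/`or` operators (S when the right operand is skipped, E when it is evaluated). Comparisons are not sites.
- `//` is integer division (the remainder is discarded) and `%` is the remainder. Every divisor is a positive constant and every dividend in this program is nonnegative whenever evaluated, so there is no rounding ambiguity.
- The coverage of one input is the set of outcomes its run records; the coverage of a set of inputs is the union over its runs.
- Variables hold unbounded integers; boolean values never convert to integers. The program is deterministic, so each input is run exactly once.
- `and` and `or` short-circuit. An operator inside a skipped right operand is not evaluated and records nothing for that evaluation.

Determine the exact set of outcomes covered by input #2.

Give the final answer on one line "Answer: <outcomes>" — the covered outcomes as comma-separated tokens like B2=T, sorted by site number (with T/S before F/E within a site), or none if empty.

Running input #2 (t=30), event by event:
  B2->S, B1->F, B5->T
as a set, this run covers: B1=F, B2=S, B5=T

Answer: B1=F, B2=S, B5=T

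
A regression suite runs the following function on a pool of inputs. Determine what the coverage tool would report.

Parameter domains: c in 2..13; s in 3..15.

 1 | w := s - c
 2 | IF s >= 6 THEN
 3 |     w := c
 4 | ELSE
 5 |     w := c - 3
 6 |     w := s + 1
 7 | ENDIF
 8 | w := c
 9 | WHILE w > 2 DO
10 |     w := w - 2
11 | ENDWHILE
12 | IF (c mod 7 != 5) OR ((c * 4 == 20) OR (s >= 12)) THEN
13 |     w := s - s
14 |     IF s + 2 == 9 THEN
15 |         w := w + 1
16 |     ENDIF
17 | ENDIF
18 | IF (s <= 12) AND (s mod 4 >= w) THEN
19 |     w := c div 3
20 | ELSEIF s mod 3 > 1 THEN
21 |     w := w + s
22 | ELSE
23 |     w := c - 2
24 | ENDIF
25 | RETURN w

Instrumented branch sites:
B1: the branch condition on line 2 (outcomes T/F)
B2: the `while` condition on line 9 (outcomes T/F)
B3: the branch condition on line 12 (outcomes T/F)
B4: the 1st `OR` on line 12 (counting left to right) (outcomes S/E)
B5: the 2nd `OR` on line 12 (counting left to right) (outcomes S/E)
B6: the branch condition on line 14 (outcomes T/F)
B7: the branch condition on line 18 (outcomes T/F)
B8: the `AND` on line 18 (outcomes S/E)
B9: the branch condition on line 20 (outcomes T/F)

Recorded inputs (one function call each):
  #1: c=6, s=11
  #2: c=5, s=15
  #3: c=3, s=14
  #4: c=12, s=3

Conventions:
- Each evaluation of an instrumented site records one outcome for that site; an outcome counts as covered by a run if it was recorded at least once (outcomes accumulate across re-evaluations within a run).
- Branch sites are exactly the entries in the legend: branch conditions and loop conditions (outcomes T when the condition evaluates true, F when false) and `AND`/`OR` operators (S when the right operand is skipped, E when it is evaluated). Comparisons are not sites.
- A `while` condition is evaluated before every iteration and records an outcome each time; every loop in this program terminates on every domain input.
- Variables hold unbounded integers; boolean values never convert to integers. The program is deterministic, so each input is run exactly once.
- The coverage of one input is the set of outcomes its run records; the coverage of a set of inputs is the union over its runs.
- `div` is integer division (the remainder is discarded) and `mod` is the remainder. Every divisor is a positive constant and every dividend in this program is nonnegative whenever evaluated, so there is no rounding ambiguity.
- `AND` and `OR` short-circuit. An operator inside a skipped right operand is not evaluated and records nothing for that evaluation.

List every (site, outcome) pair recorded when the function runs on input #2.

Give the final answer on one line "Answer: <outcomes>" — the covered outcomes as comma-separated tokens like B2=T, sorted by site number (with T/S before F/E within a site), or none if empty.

Tracing the run of input #2 (c=5, s=15):
  B1->T, B2->T, B2->T, B2->F, B4->E, B5->S, B3->T, B6->F, B8->S, B7->F
  B9->F
deduplicating events, the covered set is: B1=T, B2=T, B2=F, B3=T, B4=E, B5=S, B6=F, B7=F, B8=S, B9=F

Answer: B1=T, B2=T, B2=F, B3=T, B4=E, B5=S, B6=F, B7=F, B8=S, B9=F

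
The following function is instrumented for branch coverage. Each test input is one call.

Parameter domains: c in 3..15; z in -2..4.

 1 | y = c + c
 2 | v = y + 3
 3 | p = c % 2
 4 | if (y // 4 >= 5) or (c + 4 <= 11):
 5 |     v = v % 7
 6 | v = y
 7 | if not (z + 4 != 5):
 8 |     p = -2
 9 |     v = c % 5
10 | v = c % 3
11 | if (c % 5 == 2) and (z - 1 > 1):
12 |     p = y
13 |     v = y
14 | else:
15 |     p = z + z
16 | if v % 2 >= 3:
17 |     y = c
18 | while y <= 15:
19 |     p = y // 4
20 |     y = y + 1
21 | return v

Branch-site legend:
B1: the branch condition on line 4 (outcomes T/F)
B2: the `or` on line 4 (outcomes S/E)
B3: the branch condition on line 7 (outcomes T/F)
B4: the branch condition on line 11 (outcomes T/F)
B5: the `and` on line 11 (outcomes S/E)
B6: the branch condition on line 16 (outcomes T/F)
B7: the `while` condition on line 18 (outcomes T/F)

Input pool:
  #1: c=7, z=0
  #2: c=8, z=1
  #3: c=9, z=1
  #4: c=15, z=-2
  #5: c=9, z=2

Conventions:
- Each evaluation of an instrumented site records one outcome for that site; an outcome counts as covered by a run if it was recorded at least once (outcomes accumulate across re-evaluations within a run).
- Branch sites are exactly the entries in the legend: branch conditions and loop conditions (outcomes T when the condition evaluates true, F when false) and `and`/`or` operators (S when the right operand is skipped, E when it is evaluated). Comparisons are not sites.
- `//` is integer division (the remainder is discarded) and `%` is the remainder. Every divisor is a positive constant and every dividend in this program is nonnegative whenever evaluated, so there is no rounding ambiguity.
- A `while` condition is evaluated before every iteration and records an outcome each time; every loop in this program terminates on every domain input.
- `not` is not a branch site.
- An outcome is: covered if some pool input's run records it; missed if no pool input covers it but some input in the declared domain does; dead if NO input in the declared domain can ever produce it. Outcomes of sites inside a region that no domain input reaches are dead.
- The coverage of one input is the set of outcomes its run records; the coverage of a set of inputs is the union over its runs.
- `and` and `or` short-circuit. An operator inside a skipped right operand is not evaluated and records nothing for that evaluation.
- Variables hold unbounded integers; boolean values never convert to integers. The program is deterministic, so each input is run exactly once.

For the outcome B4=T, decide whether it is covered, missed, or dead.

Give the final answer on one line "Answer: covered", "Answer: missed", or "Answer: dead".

no pool input records B4=T
but domain input (c=7, z=3) does record it -> reachable, so missed

Answer: missed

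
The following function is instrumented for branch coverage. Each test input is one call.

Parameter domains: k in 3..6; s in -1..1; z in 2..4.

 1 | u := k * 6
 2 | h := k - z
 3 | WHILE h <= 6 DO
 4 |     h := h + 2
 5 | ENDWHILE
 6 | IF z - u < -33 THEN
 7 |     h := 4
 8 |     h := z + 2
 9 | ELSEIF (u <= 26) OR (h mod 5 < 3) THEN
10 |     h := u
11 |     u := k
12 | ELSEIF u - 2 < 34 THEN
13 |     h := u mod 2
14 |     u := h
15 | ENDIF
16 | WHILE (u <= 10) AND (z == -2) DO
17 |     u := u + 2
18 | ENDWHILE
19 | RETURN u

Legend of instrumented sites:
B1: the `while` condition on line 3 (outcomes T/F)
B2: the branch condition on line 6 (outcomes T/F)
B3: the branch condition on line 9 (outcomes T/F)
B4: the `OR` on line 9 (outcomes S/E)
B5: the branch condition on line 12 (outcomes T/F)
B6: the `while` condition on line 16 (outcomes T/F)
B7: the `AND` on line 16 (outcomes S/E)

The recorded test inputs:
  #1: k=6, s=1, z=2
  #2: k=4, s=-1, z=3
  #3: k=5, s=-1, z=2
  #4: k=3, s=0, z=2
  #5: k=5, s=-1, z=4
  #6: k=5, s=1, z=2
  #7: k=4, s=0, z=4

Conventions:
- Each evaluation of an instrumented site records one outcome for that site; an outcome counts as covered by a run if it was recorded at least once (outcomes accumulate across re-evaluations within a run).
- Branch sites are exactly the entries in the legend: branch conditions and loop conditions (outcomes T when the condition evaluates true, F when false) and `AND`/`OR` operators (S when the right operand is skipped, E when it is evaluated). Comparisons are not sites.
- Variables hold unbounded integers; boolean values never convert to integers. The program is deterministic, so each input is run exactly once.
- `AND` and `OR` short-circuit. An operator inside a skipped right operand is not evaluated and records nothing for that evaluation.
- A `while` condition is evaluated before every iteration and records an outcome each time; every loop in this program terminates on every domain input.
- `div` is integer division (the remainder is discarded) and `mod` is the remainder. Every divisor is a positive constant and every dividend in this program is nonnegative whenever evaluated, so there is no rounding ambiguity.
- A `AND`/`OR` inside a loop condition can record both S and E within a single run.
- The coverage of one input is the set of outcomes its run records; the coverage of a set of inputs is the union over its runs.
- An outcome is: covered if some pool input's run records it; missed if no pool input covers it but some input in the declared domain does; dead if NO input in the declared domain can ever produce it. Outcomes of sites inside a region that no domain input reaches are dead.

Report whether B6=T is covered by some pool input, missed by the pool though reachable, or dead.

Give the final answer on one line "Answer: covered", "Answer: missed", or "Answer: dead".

no pool input records B6=T
checking all 36 inputs in the declared domain: B6=T is never recorded -> dead

Answer: dead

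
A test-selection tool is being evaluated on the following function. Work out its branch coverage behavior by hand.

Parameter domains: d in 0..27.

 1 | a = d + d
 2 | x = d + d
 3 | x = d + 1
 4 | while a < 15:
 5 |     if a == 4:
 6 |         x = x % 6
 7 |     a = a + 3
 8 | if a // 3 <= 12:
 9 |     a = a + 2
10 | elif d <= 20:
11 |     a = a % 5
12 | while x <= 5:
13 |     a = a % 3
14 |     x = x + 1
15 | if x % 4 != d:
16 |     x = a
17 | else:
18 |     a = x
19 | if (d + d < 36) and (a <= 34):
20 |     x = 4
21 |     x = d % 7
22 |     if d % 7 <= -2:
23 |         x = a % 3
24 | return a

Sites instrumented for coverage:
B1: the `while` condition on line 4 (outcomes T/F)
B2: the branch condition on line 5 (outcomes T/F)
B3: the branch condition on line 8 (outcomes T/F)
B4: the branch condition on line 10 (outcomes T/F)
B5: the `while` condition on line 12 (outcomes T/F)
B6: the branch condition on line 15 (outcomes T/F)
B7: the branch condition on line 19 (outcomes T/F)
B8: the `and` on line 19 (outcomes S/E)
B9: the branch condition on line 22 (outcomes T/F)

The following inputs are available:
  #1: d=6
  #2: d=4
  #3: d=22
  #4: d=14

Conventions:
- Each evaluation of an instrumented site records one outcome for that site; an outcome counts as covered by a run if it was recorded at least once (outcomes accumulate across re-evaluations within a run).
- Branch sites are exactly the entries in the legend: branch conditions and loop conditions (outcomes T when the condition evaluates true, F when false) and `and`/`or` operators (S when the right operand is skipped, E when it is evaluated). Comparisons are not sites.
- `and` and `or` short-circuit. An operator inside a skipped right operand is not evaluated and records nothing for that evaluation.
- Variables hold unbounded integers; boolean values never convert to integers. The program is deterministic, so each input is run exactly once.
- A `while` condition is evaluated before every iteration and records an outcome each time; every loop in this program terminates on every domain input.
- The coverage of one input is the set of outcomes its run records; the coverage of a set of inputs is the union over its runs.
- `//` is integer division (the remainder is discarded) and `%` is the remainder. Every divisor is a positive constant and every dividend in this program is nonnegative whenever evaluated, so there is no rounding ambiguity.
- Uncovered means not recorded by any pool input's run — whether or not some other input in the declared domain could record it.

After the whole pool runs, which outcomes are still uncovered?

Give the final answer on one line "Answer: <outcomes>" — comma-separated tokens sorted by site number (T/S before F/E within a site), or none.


test 1 (d=6) fires B1->T, B2->F, B1->F, B3->T, B5->F, B6->T, B8->E, B7->T, B9->F; hits B1=T, B1=F, B2=F, B3=T, B5=F, B6=T, B7=T, B8=E, B9=F
test 2 (d=4) fires B1->T, B2->F, B1->T, B2->F, B1->T, B2->F, B1->F, B3->T, B5->T, B5->F, B6->T, B8->E, B7->T, B9->F; hits B1=T, B1=F, B2=F, B3=T, B5=T, B5=F, B6=T, B7=T, B8=E, B9=F
test 3 (d=22) fires B1->F, B3->F, B4->F, B5->F, B6->T, B8->S, B7->F; hits B1=F, B3=F, B4=F, B5=F, B6=T, B7=F, B8=S
test 4 (d=14) fires B1->F, B3->T, B5->F, B6->T, B8->E, B7->T, B9->F; hits B1=F, B3=T, B5=F, B6=T, B7=T, B8=E, B9=F
union over the pool: B1=T, B1=F, B2=F, B3=T, B3=F, B4=F, B5=T, B5=F, B6=T, B7=T, B7=F, B8=S, B8=E, B9=F
uncovered (4 of 18): B2=T, B4=T, B6=F, B9=T
Answer: B2=T, B4=T, B6=F, B9=T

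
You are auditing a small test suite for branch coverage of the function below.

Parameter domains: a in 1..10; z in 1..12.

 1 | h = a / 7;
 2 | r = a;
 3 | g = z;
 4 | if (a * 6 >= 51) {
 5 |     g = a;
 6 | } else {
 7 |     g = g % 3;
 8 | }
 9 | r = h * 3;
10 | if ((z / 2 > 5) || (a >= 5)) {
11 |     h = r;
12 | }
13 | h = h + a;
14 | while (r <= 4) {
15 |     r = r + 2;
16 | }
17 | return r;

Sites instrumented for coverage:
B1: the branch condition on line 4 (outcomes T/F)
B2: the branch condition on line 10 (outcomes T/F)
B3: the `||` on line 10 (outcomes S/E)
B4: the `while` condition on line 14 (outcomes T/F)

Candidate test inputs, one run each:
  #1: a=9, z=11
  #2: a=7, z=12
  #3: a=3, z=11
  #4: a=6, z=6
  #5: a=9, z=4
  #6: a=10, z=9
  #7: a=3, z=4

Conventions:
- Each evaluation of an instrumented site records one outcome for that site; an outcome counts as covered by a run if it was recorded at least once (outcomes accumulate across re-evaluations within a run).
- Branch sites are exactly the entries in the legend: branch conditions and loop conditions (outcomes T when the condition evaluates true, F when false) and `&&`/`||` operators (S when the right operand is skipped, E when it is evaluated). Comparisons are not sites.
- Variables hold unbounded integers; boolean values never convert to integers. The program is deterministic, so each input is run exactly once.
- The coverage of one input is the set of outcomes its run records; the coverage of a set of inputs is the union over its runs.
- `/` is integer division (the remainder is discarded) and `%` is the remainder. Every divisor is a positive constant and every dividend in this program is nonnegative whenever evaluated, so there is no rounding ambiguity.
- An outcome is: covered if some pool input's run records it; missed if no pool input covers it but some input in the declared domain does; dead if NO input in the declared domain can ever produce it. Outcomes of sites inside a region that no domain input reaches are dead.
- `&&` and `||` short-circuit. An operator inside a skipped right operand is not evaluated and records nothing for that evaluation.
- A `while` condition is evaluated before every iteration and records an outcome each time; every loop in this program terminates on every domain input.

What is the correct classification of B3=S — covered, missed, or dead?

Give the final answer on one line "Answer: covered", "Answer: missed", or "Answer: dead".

B3=S is recorded by pool input(s) 2 -> covered

Answer: covered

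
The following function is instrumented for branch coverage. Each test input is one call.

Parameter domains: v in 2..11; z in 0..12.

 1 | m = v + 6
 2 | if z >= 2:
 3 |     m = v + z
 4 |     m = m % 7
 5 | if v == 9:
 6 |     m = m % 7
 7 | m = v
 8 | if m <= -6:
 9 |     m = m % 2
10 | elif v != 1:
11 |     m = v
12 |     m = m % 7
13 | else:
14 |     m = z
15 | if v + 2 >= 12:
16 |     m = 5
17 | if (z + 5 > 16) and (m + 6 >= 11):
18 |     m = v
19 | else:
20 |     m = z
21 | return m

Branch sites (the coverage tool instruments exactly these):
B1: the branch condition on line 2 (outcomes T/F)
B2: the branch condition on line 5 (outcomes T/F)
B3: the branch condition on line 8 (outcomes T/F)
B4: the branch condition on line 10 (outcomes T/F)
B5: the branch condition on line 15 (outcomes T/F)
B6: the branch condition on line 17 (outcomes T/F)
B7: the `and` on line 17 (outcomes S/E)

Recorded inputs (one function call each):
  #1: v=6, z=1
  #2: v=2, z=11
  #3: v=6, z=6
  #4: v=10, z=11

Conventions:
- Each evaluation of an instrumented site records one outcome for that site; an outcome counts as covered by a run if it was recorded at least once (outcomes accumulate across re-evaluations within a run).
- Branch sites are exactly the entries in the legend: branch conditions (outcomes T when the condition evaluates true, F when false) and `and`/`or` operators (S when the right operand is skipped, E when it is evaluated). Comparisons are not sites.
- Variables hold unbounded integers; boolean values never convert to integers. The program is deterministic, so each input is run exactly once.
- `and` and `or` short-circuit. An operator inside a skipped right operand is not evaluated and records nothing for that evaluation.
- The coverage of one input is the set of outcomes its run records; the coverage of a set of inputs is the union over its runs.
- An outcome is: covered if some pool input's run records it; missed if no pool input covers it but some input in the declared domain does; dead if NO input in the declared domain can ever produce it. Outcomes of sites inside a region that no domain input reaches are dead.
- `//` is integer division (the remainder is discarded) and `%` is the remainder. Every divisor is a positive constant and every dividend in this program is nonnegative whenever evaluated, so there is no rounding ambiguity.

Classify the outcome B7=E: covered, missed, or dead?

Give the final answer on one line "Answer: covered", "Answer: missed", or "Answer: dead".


no pool input records B7=E
but domain input (v=2, z=12) does record it -> reachable, so missed
Answer: missed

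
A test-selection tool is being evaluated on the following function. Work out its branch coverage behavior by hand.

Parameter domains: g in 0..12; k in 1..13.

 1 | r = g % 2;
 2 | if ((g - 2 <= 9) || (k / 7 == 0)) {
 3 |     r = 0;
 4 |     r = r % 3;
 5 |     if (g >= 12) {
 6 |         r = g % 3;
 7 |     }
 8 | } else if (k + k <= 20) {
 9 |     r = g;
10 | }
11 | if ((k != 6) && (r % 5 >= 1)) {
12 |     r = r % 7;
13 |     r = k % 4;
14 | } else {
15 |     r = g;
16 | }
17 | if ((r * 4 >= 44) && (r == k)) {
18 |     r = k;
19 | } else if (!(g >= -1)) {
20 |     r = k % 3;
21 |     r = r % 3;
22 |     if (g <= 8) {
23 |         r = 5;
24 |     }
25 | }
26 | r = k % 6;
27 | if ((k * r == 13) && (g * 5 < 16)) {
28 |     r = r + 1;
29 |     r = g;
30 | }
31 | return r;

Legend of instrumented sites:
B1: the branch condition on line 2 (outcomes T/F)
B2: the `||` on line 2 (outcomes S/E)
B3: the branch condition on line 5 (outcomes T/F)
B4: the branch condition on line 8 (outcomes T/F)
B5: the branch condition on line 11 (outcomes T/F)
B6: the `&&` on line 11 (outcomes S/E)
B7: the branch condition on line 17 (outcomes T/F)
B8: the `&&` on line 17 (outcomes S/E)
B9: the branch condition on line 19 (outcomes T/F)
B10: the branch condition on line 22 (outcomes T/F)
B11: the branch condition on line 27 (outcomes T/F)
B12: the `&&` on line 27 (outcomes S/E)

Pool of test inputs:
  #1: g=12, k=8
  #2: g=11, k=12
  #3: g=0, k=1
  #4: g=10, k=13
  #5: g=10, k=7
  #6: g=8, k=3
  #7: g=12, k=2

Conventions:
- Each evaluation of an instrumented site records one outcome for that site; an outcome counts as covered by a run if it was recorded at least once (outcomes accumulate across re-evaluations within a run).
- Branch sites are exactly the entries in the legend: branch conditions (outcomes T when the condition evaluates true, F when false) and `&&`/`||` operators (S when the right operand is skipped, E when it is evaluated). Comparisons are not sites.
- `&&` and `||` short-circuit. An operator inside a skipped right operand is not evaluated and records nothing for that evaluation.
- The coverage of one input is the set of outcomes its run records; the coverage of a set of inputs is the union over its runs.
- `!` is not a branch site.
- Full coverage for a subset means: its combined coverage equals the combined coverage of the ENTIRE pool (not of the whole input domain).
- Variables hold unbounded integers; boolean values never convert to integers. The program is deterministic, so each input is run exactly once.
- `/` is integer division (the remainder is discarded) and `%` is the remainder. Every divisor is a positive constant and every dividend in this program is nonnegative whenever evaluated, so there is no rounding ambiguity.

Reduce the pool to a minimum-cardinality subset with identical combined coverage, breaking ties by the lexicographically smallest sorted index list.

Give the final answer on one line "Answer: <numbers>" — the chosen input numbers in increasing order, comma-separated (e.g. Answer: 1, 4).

test 1 (g=12, k=8) hits B1=F, B2=E, B4=T, B5=T, B6=E, B7=F, B8=S, B9=F, B11=F, B12=S
test 2 (g=11, k=12) hits B1=T, B2=S, B3=F, B5=F, B6=E, B7=F, B8=E, B9=F, B11=F, B12=S
test 3 (g=0, k=1) hits B1=T, B2=S, B3=F, B5=F, B6=E, B7=F, B8=S, B9=F, B11=F, B12=S
test 4 (g=10, k=13) hits B1=T, B2=S, B3=F, B5=F, B6=E, B7=F, B8=S, B9=F, B11=F, B12=E
test 5 (g=10, k=7) hits B1=T, B2=S, B3=F, B5=F, B6=E, B7=F, B8=S, B9=F, B11=F, B12=S
test 6 (g=8, k=3) hits B1=T, B2=S, B3=F, B5=F, B6=E, B7=F, B8=S, B9=F, B11=F, B12=S
test 7 (g=12, k=2) hits B1=T, B2=E, B3=T, B5=F, B6=E, B7=F, B8=E, B9=F, B11=F, B12=S
together the pool reaches 17 outcomes: B1=T, B1=F, B2=S, B2=E, B3=T, B3=F, B4=T, B5=T, B5=F, B6=E, B7=F, B8=S, B8=E, B9=F, B11=F, B12=S, B12=E
size 1 is not enough: best union over all size-1 subsets is 10/17
size 2 is not enough: best union over all size-2 subsets is 15/17
the canonical winner is {1, 4, 7}: size 3, full 17-outcome coverage, earliest index list among size-3 covers

Answer: 1, 4, 7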